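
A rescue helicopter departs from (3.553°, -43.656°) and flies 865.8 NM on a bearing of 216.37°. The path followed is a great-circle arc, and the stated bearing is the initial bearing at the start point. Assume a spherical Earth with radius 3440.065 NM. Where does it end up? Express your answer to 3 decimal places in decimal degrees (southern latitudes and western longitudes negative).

δ = 865.8/3440.065 = 0.251681 rad (14.4203°).
With φ₁ = 3.553° = 0.062012 rad and θ = 216.37° = 3.776369 rad:
Applying the spherical law of cosines for sides, sin φ₂ = sin φ₁ cos δ + cos φ₁ sin δ cos θ = -0.140117, so φ₂ = -8.055°.
Then Δλ = atan2(-0.147392, 0.977178) = -0.149706 rad, from sin θ sin δ cos φ₁ over cos δ − sin φ₁ sin φ₂.
λ₂ = -43.656° + -8.577° = -52.233°.

latitude -8.055°, longitude -52.233°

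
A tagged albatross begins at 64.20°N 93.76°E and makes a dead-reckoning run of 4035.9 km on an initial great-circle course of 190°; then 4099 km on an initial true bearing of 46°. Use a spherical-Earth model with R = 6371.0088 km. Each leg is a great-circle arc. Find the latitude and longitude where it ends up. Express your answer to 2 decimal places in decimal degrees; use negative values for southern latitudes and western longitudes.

latitude 48.16°, longitude 127.37°

Apply the spherical direct solution leg by leg, carrying full precision between legs.
Leg 1: from (64.20°, 93.76°), δ = 4035.9/6371.0088 = 0.633479 rad, θ = 190° → φ = 28.16°, λ = 87.06°.
Leg 2: from (28.16°, 87.06°), δ = 4099/6371.0088 = 0.643383 rad, θ = 46° → φ = 48.16°, λ = 127.37°.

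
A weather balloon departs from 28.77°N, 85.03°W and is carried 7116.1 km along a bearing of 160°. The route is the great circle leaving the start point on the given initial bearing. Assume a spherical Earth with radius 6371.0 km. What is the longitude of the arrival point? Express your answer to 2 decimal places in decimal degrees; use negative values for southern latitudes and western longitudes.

The arc subtends δ = 7116.1/6371 = 1.116952 rad at the centre.
With φ₁ = 28.77° = 0.502131 rad and θ = 160° = 2.792527 rad:
Destination latitude: φ₂ = arcsin( sin φ₁ cos δ + cos φ₁ sin δ cos θ ) = arcsin(-0.529300) = -31.96°.
Then Δλ = atan2(0.269451, 0.693174) = 0.370746 rad, from sin θ sin δ cos φ₁ over cos δ − sin φ₁ sin φ₂.
λ₂ = -85.03° + 21.24° = -63.79°.

longitude -63.79°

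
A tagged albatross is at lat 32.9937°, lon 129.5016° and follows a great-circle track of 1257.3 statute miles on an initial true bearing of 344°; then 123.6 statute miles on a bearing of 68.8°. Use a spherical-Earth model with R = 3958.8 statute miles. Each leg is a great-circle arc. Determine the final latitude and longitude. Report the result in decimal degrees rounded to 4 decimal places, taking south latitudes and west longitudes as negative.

Apply the spherical direct solution leg by leg, carrying full precision between legs.
Leg 1: from (32.9937°, 129.5016°), δ = 1257.3/3958.8 = 0.317596 rad, θ = 344° → φ = 50.2722°, λ = 121.7617°.
Leg 2: from (50.2722°, 121.7617°), δ = 123.6/3958.8 = 0.031222 rad, θ = 68.8° → φ = 50.8894°, λ = 124.4061°.

latitude 50.8894°, longitude 124.4061°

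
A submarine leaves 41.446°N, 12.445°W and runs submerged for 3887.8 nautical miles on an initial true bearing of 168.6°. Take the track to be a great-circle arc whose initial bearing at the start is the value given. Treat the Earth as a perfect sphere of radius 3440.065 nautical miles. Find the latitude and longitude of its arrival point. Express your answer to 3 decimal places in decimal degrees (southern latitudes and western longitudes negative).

The arc subtends δ = 3887.8/3440.065 = 1.130153 rad at the centre.
With φ₁ = 41.446° = 0.723369 rad and θ = 168.6° = 2.942625 rad:
Applying the spherical law of cosines for sides, sin φ₂ = sin φ₁ cos δ + cos φ₁ sin δ cos θ = -0.382282, so φ₂ = -22.475°.
Then Δλ = atan2(0.134007, 0.679559) = 0.194699 rad, from sin θ sin δ cos φ₁ over cos δ − sin φ₁ sin φ₂.
Hence λ₂ = -12.445° + 11.155° = -1.290°.

latitude -22.475°, longitude -1.290°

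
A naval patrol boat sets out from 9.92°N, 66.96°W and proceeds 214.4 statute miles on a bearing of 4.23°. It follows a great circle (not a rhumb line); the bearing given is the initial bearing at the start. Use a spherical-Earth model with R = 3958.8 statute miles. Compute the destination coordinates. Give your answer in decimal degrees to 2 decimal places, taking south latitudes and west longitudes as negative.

latitude 13.01°, longitude -66.73°

Central angle δ = d/R = 0.054158 rad.
With φ₁ = 9.92° = 0.173137 rad and θ = 4.23° = 0.073827 rad:
Applying the spherical law of cosines for sides, sin φ₂ = sin φ₁ cos δ + cos φ₁ sin δ cos θ = 0.225197, so φ₂ = 13.01°.
Δλ = atan2( sin θ sin δ cos φ₁ , cos δ − sin φ₁ sin φ₂ ) = atan2(0.003933, 0.959738) = 0.004098 rad = 0.23°.
Hence λ₂ = -66.96° + 0.23° = -66.73°.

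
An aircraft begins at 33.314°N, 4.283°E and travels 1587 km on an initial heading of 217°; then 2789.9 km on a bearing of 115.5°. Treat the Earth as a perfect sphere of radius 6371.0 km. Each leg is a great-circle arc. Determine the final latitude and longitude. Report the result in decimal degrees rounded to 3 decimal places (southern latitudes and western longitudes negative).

latitude 9.397°, longitude 17.929°

Apply the spherical direct solution leg by leg, carrying full precision between legs.
Leg 1: from (33.314°, 4.283°), δ = 1587/6371 = 0.249097 rad, θ = 217° → φ = 21.576°, λ = -4.897°.
Leg 2: from (21.576°, -4.897°), δ = 2789.9/6371 = 0.437906 rad, θ = 115.5° → φ = 9.397°, λ = 17.929°.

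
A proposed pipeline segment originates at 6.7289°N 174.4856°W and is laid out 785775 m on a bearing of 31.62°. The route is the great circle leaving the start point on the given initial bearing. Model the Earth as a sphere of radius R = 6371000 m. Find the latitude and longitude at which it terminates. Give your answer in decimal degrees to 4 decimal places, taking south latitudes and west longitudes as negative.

latitude 12.7278°, longitude -170.6942°

δ = 785775/6371000 = 0.123336 rad (7.0666°).
With φ₁ = 6.7289° = 0.117441 rad and θ = 31.62° = 0.551873 rad:
Destination latitude: φ₂ = arcsin( sin φ₁ cos δ + cos φ₁ sin δ cos θ ) = arcsin(0.220320) = 12.7278°.
For the longitude increment, Δλ = atan2( sin θ sin δ cos φ₁, cos δ − sin φ₁ sin φ₂ ) = atan2(0.064055, 0.966588) = 3.7914°.
Hence λ₂ = -174.4856° + 3.7914° = -170.6942°.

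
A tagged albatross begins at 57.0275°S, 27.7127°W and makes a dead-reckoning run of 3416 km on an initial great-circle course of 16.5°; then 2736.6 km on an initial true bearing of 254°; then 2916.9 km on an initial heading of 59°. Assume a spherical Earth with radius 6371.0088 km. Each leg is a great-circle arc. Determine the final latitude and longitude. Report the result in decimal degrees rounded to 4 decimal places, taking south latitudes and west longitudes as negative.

latitude -15.5099°, longitude -23.0367°

Apply the spherical direct solution leg by leg, carrying full precision between legs.
Leg 1: from (-57.0275°, -27.7127°), δ = 3416/6371.0088 = 0.536179 rad, θ = 16.5° → φ = -27.0408°, λ = -18.3375°.
Leg 2: from (-27.0408°, -18.3375°), δ = 2736.6/6371.0088 = 0.429540 rad, θ = 254° → φ = -31.0354°, λ = -46.1902°.
Leg 3: from (-31.0354°, -46.1902°), δ = 2916.9/6371.0088 = 0.457840 rad, θ = 59° → φ = -15.5099°, λ = -23.0367°.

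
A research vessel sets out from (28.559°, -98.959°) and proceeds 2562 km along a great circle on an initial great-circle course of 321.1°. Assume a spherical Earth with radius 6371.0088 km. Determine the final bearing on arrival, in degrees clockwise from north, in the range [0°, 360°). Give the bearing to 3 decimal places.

The arc subtends δ = 2562/6371.0088 = 0.402134 rad at the centre.
Converting: φ₁ = 0.498449 rad, θ = 5.604252 rad.
Destination latitude: φ₂ = arcsin( sin φ₁ cos δ + cos φ₁ sin δ cos θ ) = arcsin(0.707457) = 45.028°.
For the longitude increment, Δλ = atan2( sin θ sin δ cos φ₁, cos δ − sin φ₁ sin φ₂ ) = atan2(-0.215870, 0.582018) = -20.350°.
λ₂ = λ₁ + Δλ = -119.309°.
The forward bearing on arrival equals the back-azimuth from the destination plus 180°.
Back-azimuth from P₂ (45.028°, -119.309°) to P₁ (28.559°, -98.959°), with Δλ' = λ₁ − λ₂ = 20.350°: atan2( sin Δλ' cos φ₁ , cos φ₂ sin φ₁ − sin φ₂ cos φ₁ cos Δλ' ) = 128.702°.
Final bearing = (128.702° + 180°) mod 360° = 308.702°.

final bearing 308.702°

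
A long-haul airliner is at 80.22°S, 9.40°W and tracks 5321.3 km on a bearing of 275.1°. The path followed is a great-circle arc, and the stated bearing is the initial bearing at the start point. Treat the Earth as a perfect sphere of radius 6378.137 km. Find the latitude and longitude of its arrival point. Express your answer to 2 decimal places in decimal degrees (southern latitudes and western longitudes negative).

The arc subtends δ = 5321.3/6378.137 = 0.834303 rad at the centre.
Start latitude φ₁ = -1.400103 rad; initial bearing θ = 4.801401 rad.
sin φ₂ = sin φ₁ cos δ + cos φ₁ sin δ cos θ = (-0.985467)(0.671694) + (0.169866)(0.740829)(0.088894) = -0.650746
φ₂ = asin(-0.650746) = -0.708566 rad = -40.60°.
Then Δλ = atan2(-0.125343, 0.030405) = -1.332817 rad, from sin θ sin δ cos φ₁ over cos δ − sin φ₁ sin φ₂.
Hence λ₂ = -9.40° + -76.36° = -85.76°.

latitude -40.60°, longitude -85.76°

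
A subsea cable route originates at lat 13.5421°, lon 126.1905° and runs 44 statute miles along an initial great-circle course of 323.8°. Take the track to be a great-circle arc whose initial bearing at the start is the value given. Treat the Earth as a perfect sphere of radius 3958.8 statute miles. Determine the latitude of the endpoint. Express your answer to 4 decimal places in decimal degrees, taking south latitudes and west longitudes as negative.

δ = 44/3958.8 = 0.011114 rad (0.6368°).
Converting: φ₁ = 0.236354 rad, θ = 5.651376 rad.
Applying the spherical law of cosines for sides, sin φ₂ = sin φ₁ cos δ + cos φ₁ sin δ cos θ = 0.242865, so φ₂ = 14.0557°.
For the longitude increment, Δλ = atan2( sin θ sin δ cos φ₁, cos δ − sin φ₁ sin φ₂ ) = atan2(-0.006382, 0.943069) = -0.3877°.
λ₂ = 126.1905° + -0.3877° = 125.8028°.

latitude 14.0557°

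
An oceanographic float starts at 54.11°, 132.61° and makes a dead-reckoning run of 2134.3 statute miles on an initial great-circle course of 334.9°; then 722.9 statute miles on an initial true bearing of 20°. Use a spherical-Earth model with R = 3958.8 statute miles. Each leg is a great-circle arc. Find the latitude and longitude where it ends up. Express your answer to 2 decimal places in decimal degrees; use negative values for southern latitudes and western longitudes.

latitude 84.07°, longitude 109.72°

Apply the spherical direct solution leg by leg, carrying full precision between legs.
Leg 1: from (54.11°, 132.61°), δ = 2134.3/3958.8 = 0.539128 rad, θ = 334.9° → φ = 75.41°, λ = 72.75°.
Leg 2: from (75.41°, 72.75°), δ = 722.9/3958.8 = 0.182606 rad, θ = 20° → φ = 84.07°, λ = 109.72°.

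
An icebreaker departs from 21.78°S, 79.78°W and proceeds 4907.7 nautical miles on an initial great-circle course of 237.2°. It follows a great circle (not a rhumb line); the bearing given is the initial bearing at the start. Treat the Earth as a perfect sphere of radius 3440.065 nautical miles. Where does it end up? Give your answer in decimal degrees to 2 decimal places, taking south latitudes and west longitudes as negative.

The arc subtends δ = 4907.7/3440.065 = 1.426630 rad at the centre.
With φ₁ = -21.78° = -0.380133 rad and θ = 237.2° = 4.139921 rad:
sin φ₂ = sin φ₁ cos δ + cos φ₁ sin δ cos θ = (-0.371044)(0.143667) + (0.928615)(0.989626)(-0.541708) = -0.551127
φ₂ = asin(-0.551127) = -0.583714 rad = -33.44°.
For the longitude increment, Δλ = atan2( sin θ sin δ cos φ₁, cos δ − sin φ₁ sin φ₂ ) = atan2(-0.772466, -0.060825) = -94.50°.
λ₂ = -79.78° + -94.50° = -174.28°.

latitude -33.44°, longitude -174.28°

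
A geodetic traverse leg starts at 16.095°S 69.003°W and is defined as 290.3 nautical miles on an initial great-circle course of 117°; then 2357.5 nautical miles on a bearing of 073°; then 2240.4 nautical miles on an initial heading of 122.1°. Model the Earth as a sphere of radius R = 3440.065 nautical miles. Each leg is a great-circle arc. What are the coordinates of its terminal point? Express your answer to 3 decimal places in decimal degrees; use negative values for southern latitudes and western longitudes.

latitude -21.986°, longitude 6.504°

Apply the spherical direct solution leg by leg, carrying full precision between legs.
Leg 1: from (-16.095°, -69.003°), δ = 290.3/3440.065 = 0.084388 rad, θ = 117° → φ = -18.241°, λ = -64.468°.
Leg 2: from (-18.241°, -64.468°), δ = 2357.5/3440.065 = 0.685307 rad, θ = 73° → φ = -3.818°, λ = -27.123°.
Leg 3: from (-3.818°, -27.123°), δ = 2240.4/3440.065 = 0.651267 rad, θ = 122.1° → φ = -21.986°, λ = 6.504°.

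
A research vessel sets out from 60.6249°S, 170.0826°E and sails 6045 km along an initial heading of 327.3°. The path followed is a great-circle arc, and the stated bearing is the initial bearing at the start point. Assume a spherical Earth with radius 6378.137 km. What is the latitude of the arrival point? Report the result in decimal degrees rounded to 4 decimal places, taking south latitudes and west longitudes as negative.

latitude -9.9767°

Central angle δ = d/R = 0.947769 rad.
With φ₁ = -60.6249° = -1.058104 rad and θ = 327.3° = 5.712463 rad:
Destination latitude: φ₂ = arcsin( sin φ₁ cos δ + cos φ₁ sin δ cos θ ) = arcsin(-0.173248) = -9.9767°.
Δλ = atan2( sin θ sin δ cos φ₁ , cos δ − sin φ₁ sin φ₂ ) = atan2(-0.215212, 0.432524) = -0.461704 rad = -26.4537°.
Hence λ₂ = 170.0826° + -26.4537° = 143.6289°.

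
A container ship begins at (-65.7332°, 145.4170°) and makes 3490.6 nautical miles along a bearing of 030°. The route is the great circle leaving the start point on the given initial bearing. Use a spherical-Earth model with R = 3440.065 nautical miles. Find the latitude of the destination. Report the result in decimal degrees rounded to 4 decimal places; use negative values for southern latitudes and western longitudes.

latitude -10.3085°

Angular distance δ = d/R = 3490.6 / 3440.065 = 1.014690 rad.
Start latitude φ₁ = -1.147261 rad; initial bearing θ = 0.523599 rad.
Applying the spherical law of cosines for sides, sin φ₂ = sin φ₁ cos δ + cos φ₁ sin δ cos θ = -0.178948, so φ₂ = -10.3085°.
Then Δλ = atan2(0.174529, 0.364747) = 0.446294 rad, from sin θ sin δ cos φ₁ over cos δ − sin φ₁ sin φ₂.
λ₂ = 145.4170° + 25.5708° = 170.9878°.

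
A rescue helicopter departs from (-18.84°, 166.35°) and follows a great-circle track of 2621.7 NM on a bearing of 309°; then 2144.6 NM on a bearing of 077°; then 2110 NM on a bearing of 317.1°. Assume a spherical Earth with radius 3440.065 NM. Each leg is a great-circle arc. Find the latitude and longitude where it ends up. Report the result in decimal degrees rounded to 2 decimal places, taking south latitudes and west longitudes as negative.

Apply the spherical direct solution leg by leg, carrying full precision between legs.
Leg 1: from (-18.84°, 166.35°), δ = 2621.7/3440.065 = 0.762108 rad, θ = 309° → φ = 10.23°, λ = 133.31°.
Leg 2: from (10.23°, 133.31°), δ = 2144.6/3440.065 = 0.623418 rad, θ = 77° → φ = 15.87°, λ = 169.56°.
Leg 3: from (15.87°, 169.56°), δ = 2110/3440.065 = 0.613361 rad, θ = 317.1° → φ = 38.99°, λ = 139.29°.

latitude 38.99°, longitude 139.29°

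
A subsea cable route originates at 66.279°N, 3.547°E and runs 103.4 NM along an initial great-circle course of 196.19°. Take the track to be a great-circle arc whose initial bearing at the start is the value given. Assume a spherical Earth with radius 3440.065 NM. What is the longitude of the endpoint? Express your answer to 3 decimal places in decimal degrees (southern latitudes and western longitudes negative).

Central angle δ = d/R = 0.030058 rad.
With φ₁ = 66.279° = 1.156787 rad and θ = 196.19° = 3.424161 rad:
sin φ₂ = sin φ₁ cos δ + cos φ₁ sin δ cos θ = (0.915515)(0.999548) + (0.402283)(0.030053)(-0.960342) = 0.903491
φ₂ = asin(0.903491) = 1.127847 rad = 64.621°.
For the longitude increment, Δλ = atan2( sin θ sin δ cos φ₁, cos δ − sin φ₁ sin φ₂ ) = atan2(-0.003371, 0.172388) = -1.120°.
λ₂ = λ₁ + Δλ = 2.427°.

longitude 2.427°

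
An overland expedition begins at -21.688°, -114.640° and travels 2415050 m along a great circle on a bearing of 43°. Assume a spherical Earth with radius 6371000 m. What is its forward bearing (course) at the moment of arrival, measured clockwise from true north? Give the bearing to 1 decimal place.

final bearing 39.5°

δ = 2415050/6371000 = 0.379069 rad (21.7191°).
Converting: φ₁ = -0.378527 rad, θ = 0.750492 rad.
sin φ₂ = sin φ₁ cos δ + cos φ₁ sin δ cos θ = (-0.369552)(0.929009) + (0.929210)(0.370056)(0.731354) = -0.091834
φ₂ = asin(-0.091834) = -0.091964 rad = -5.269°.
For the longitude increment, Δλ = atan2( sin θ sin δ cos φ₁, cos δ − sin φ₁ sin φ₂ ) = atan2(0.234512, 0.895072) = 14.682°.
λ₂ = λ₁ + Δλ = -99.958°.
The forward bearing on arrival equals the back-azimuth from the destination plus 180°.
Back-azimuth from P₂ (-5.3°, -100.0°) to P₁ (-21.7°, -114.6°), with Δλ' = λ₁ − λ₂ = -14.7°: atan2( sin Δλ' cos φ₁ , cos φ₂ sin φ₁ − sin φ₂ cos φ₁ cos Δλ' ) = 219.5°.
Final bearing = (219.5° + 180°) mod 360° = 39.5°.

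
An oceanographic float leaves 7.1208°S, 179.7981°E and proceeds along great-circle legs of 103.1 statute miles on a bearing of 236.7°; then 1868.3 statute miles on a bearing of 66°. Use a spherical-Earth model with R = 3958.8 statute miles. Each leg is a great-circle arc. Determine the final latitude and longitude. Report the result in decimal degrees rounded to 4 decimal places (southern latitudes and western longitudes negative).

Apply the spherical direct solution leg by leg, carrying full precision between legs.
Leg 1: from (-7.1208°, 179.7981°), δ = 103.1/3958.8 = 0.026043 rad, θ = 236.7° → φ = -7.9383°, λ = 178.5389°.
Leg 2: from (-7.9383°, 178.5389°), δ = 1868.3/3958.8 = 0.471936 rad, θ = 66° → φ = 3.4470°, λ = -156.8749°.

latitude 3.4470°, longitude -156.8749°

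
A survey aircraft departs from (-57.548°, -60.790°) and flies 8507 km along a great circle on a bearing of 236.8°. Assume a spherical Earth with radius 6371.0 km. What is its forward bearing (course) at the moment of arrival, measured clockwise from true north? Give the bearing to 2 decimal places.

final bearing 329.16°

The arc subtends δ = 8507/6371 = 1.335269 rad at the centre.
Converting: φ₁ = -1.004402 rad, θ = 4.132940 rad.
sin φ₂ = sin φ₁ cos δ + cos φ₁ sin δ cos θ = (-0.843841)(0.233356) + (0.536593)(0.972391)(-0.547563) = -0.482622
φ₂ = asin(-0.482622) = -0.503646 rad = -28.857°.
For the longitude increment, Δλ = atan2( sin θ sin δ cos φ₁, cos δ − sin φ₁ sin φ₂ ) = atan2(-0.436605, -0.173901) = -111.717°.
Hence λ₂ = -60.790° + -111.717° = -172.507°.
The forward bearing on arrival equals the back-azimuth from the destination plus 180°.
Back-azimuth from P₂ (-28.86°, -172.51°) to P₁ (-57.55°, -60.79°), with Δλ' = λ₁ − λ₂ = 111.72°: atan2( sin Δλ' cos φ₁ , cos φ₂ sin φ₁ − sin φ₂ cos φ₁ cos Δλ' ) = 149.16°.
Final bearing = (149.16° + 180°) mod 360° = 329.16°.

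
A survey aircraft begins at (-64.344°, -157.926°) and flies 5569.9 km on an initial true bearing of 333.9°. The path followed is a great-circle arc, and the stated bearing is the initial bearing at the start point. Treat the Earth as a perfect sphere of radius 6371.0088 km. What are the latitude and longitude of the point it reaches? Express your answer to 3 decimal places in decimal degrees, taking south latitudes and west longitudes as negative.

Central angle δ = d/R = 0.874257 rad.
Converting: φ₁ = -1.123015 rad, θ = 5.827654 rad.
sin φ₂ = sin φ₁ cos δ + cos φ₁ sin δ cos θ = (-0.901410)(0.641567) + (0.432967)(0.767067)(0.898028) = -0.280066
φ₂ = asin(-0.280066) = -0.283863 rad = -16.264°.
Δλ = atan2( sin θ sin δ cos φ₁ , cos δ − sin φ₁ sin φ₂ ) = atan2(-0.146110, 0.389112) = -0.359206 rad = -20.581°.
Hence λ₂ = -157.926° + -20.581° = -178.507°.

latitude -16.264°, longitude -178.507°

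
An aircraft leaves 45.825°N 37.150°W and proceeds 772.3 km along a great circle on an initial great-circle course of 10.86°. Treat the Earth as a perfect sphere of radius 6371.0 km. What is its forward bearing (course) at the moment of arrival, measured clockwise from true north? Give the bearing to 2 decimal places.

The arc subtends δ = 772.3/6371 = 0.121221 rad at the centre.
With φ₁ = 45.825° = 0.799797 rad and θ = 10.86° = 0.189543 rad:
Destination latitude: φ₂ = arcsin( sin φ₁ cos δ + cos φ₁ sin δ cos θ ) = arcsin(0.794709) = 52.628°.
Δλ = atan2( sin θ sin δ cos φ₁ , cos δ − sin φ₁ sin φ₂ ) = atan2(0.015877, 0.422685) = 0.037544 rad = 2.151°.
λ₂ = -37.150° + 2.151° = -34.999°.
The forward bearing on arrival equals the back-azimuth from the destination plus 180°.
Back-azimuth from P₂ (52.63°, -35.00°) to P₁ (45.83°, -37.15°), with Δλ' = λ₁ − λ₂ = -2.15°: atan2( sin Δλ' cos φ₁ , cos φ₂ sin φ₁ − sin φ₂ cos φ₁ cos Δλ' ) = 192.49°.
Final bearing = (192.49° + 180°) mod 360° = 12.49°.

final bearing 12.49°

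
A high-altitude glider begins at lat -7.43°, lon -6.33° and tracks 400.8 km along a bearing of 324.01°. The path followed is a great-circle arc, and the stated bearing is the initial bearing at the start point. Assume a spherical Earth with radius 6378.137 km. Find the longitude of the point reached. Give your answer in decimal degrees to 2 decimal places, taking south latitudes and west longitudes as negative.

The arc subtends δ = 400.8/6378.137 = 0.062840 rad at the centre.
With φ₁ = -7.43° = -0.129678 rad and θ = 324.01° = 5.655041 rad:
Applying the spherical law of cosines for sides, sin φ₂ = sin φ₁ cos δ + cos φ₁ sin δ cos θ = -0.078675, so φ₂ = -4.51°.
For the longitude increment, Δλ = atan2( sin θ sin δ cos φ₁, cos δ − sin φ₁ sin φ₂ ) = atan2(-0.036593, 0.987852) = -2.12°.
λ₂ = -6.33° + -2.12° = -8.45°.

longitude -8.45°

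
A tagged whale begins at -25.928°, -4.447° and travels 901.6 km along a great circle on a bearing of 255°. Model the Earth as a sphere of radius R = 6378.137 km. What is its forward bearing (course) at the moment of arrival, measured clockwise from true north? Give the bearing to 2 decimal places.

final bearing 259.00°

Central angle δ = d/R = 0.141358 rad.
With φ₁ = -25.928° = -0.452529 rad and θ = 255° = 4.450590 rad:
Destination latitude: φ₂ = arcsin( sin φ₁ cos δ + cos φ₁ sin δ cos θ ) = arcsin(-0.465674) = -27.754°.
Δλ = atan2( sin θ sin δ cos φ₁ , cos δ − sin φ₁ sin φ₂ ) = atan2(-0.122389, 0.786414) = -0.154391 rad = -8.846°.
Hence λ₂ = -4.447° + -8.846° = -13.293°.
The forward bearing on arrival equals the back-azimuth from the destination plus 180°.
Back-azimuth from P₂ (-27.75°, -13.29°) to P₁ (-25.93°, -4.45°), with Δλ' = λ₁ − λ₂ = 8.85°: atan2( sin Δλ' cos φ₁ , cos φ₂ sin φ₁ − sin φ₂ cos φ₁ cos Δλ' ) = 79.00°.
Final bearing = (79.00° + 180°) mod 360° = 259.00°.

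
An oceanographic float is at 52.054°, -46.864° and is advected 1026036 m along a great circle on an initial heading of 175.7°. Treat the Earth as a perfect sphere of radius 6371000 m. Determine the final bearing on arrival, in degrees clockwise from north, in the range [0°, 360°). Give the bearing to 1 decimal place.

final bearing 176.4°

The arc subtends δ = 1026036/6371000 = 0.161048 rad at the centre.
With φ₁ = 52.054° = 0.908514 rad and θ = 175.7° = 3.066543 rad:
sin φ₂ = sin φ₁ cos δ + cos φ₁ sin δ cos θ = (0.788591)(0.987060) + (0.614919)(0.160353)(-0.997185) = 0.680060
φ₂ = asin(0.680060) = 0.747844 rad = 42.848°.
Δλ = atan2( sin θ sin δ cos φ₁ , cos δ − sin φ₁ sin φ₂ ) = atan2(0.007393, 0.450771) = 0.016400 rad = 0.940°.
Hence λ₂ = -46.864° + 0.940° = -45.924°.
The forward bearing on arrival equals the back-azimuth from the destination plus 180°.
Back-azimuth from P₂ (42.8°, -45.9°) to P₁ (52.1°, -46.9°), with Δλ' = λ₁ − λ₂ = -0.9°: atan2( sin Δλ' cos φ₁ , cos φ₂ sin φ₁ − sin φ₂ cos φ₁ cos Δλ' ) = 356.4°.
Final bearing = (356.4° + 180°) mod 360° = 176.4°.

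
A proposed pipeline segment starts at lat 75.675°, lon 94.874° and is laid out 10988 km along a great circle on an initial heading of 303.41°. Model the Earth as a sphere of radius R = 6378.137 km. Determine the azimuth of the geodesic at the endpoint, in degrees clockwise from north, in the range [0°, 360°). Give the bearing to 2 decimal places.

final bearing 191.92°

Central angle δ = d/R = 1.722760 rad.
With φ₁ = 75.675° = 1.320778 rad and θ = 303.41° = 5.295503 rad:
Applying the spherical law of cosines for sides, sin φ₂ = sin φ₁ cos δ + cos φ₁ sin δ cos θ = -0.012006, so φ₂ = -0.688°.
Δλ = atan2( sin θ sin δ cos φ₁ , cos δ − sin φ₁ sin φ₂ ) = atan2(-0.204156, -0.139747) = -2.171052 rad = -124.392°.
Hence λ₂ = 94.874° + -124.392° = -29.518°.
The forward bearing on arrival equals the back-azimuth from the destination plus 180°.
Back-azimuth from P₂ (-0.69°, -29.52°) to P₁ (75.67°, 94.87°), with Δλ' = λ₁ − λ₂ = 124.39°: atan2( sin Δλ' cos φ₁ , cos φ₂ sin φ₁ − sin φ₂ cos φ₁ cos Δλ' ) = 11.92°.
Final bearing = (11.92° + 180°) mod 360° = 191.92°.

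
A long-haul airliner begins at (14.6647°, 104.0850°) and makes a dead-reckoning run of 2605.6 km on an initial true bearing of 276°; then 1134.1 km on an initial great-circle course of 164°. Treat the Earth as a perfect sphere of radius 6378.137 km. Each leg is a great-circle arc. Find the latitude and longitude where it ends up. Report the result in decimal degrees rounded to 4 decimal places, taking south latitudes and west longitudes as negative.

Apply the spherical direct solution leg by leg, carrying full precision between legs.
Leg 1: from (14.6647°, 104.0850°), δ = 2605.6/6378.137 = 0.408521 rad, θ = 276° → φ = 15.8131°, λ = 79.8415°.
Leg 2: from (15.8131°, 79.8415°), δ = 1134.1/6378.137 = 0.177811 rad, θ = 164° → φ = 6.0050°, λ = 82.6514°.

latitude 6.0050°, longitude 82.6514°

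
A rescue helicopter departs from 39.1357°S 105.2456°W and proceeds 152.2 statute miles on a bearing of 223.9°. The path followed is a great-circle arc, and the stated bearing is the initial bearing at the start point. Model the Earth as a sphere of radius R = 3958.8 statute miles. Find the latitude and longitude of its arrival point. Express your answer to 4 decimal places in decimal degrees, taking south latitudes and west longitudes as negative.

Angular distance δ = d/R = 152.2 / 3958.8 = 0.038446 rad.
With φ₁ = -39.1357° = -0.683047 rad and θ = 223.9° = 3.907792 rad:
sin φ₂ = sin φ₁ cos δ + cos φ₁ sin δ cos θ = (-0.631159)(0.999261) + (0.775653)(0.038437)(-0.720551) = -0.652175
φ₂ = asin(-0.652175) = -0.710450 rad = -40.7058°.
Δλ = atan2( sin θ sin δ cos φ₁ , cos δ − sin φ₁ sin φ₂ ) = atan2(-0.020673, 0.587635) = -0.035165 rad = -2.0148°.
Hence λ₂ = -105.2456° + -2.0148° = -107.2604°.

latitude -40.7058°, longitude -107.2604°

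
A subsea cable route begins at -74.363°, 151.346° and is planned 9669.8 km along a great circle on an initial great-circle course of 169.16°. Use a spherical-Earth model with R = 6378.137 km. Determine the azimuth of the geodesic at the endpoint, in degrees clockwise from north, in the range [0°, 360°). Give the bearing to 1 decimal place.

final bearing 3.1°

δ = 9669.8/6378.137 = 1.516085 rad (86.8653°).
Start latitude φ₁ = -1.297879 rad; initial bearing θ = 2.952399 rad.
Applying the spherical law of cosines for sides, sin φ₂ = sin φ₁ cos δ + cos φ₁ sin δ cos θ = -0.316996, so φ₂ = -18.481°.
For the longitude increment, Δλ = atan2( sin θ sin δ cos φ₁, cos δ − sin φ₁ sin φ₂ ) = atan2(0.050616, -0.250580) = 168.580°.
λ₂ = 151.346° + 168.580° = 319.926°, normalized to (−180°, 180°] → -40.074°.
The forward bearing on arrival equals the back-azimuth from the destination plus 180°.
Back-azimuth from P₂ (-18.5°, -40.1°) to P₁ (-74.4°, 151.3°), with Δλ' = λ₁ − λ₂ = 191.4°: atan2( sin Δλ' cos φ₁ , cos φ₂ sin φ₁ − sin φ₂ cos φ₁ cos Δλ' ) = 183.1°.
Final bearing = (183.1° + 180°) mod 360° = 3.1°.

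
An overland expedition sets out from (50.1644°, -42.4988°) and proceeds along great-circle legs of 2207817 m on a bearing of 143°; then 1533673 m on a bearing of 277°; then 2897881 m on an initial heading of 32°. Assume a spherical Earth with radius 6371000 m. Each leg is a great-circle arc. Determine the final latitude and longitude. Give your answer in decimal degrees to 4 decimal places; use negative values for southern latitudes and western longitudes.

latitude 54.0730°, longitude -21.5260°

Apply the spherical direct solution leg by leg, carrying full precision between legs.
Leg 1: from (50.1644°, -42.4988°), δ = 2207817/6371000 = 0.346542 rad, θ = 143° → φ = 33.2625°, λ = -28.3492°.
Leg 2: from (33.2625°, -28.3492°), δ = 1533673/6371000 = 0.240727 rad, θ = 277° → φ = 33.8454°, λ = -44.9028°.
Leg 3: from (33.8454°, -44.9028°), δ = 2897881/6371000 = 0.454855 rad, θ = 32° → φ = 54.0730°, λ = -21.5260°.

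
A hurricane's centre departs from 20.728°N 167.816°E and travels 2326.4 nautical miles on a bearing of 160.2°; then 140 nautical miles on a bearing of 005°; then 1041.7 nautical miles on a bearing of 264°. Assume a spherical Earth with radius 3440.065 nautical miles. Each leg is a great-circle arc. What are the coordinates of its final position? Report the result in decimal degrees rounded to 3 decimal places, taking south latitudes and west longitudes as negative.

Apply the spherical direct solution leg by leg, carrying full precision between legs.
Leg 1: from (20.728°, 167.816°), δ = 2326.4/3440.065 = 0.676266 rad, θ = 160.2° → φ = -15.946°, λ = -179.446°.
Leg 2: from (-15.946°, -179.446°), δ = 140/3440.065 = 0.040697 rad, θ = 5° → φ = -13.623°, λ = -179.237°.
Leg 3: from (-13.623°, -179.237°), δ = 1041.7/3440.065 = 0.302814 rad, θ = 264° → φ = -14.780°, λ = 162.901°.

latitude -14.780°, longitude 162.901°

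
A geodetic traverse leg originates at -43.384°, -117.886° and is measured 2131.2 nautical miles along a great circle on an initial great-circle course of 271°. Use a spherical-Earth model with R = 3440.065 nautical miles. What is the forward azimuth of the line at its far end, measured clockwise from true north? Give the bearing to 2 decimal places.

final bearing 299.38°

The arc subtends δ = 2131.2/3440.065 = 0.619523 rad at the centre.
Converting: φ₁ = -0.757194 rad, θ = 4.729842 rad.
sin φ₂ = sin φ₁ cos δ + cos φ₁ sin δ cos θ = (-0.686885)(0.814155) + (0.726767)(0.580647)(0.017452) = -0.551866
φ₂ = asin(-0.551866) = -0.584600 rad = -33.495°.
For the longitude increment, Δλ = atan2( sin θ sin δ cos φ₁, cos δ − sin φ₁ sin φ₂ ) = atan2(-0.421931, 0.435087) = -44.120°.
λ₂ = -117.886° + -44.120° = -162.006°.
The forward bearing on arrival equals the back-azimuth from the destination plus 180°.
Back-azimuth from P₂ (-33.50°, -162.01°) to P₁ (-43.38°, -117.89°), with Δλ' = λ₁ − λ₂ = 44.12°: atan2( sin Δλ' cos φ₁ , cos φ₂ sin φ₁ − sin φ₂ cos φ₁ cos Δλ' ) = 119.38°.
Final bearing = (119.38° + 180°) mod 360° = 299.38°.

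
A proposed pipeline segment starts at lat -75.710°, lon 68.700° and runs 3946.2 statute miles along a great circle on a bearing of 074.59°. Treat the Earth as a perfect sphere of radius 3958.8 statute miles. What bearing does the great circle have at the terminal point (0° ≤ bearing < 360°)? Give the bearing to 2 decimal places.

The arc subtends δ = 3946.2/3958.8 = 0.996817 rad at the centre.
Converting: φ₁ = -1.321389 rad, θ = 1.301841 rad.
sin φ₂ = sin φ₁ cos δ + cos φ₁ sin δ cos θ = (-0.969059)(0.542978) + (0.246830)(0.839747)(0.265724) = -0.471099
φ₂ = asin(-0.471099) = -0.490537 rad = -28.106°.
For the longitude increment, Δλ = atan2( sin θ sin δ cos φ₁, cos δ − sin φ₁ sin φ₂ ) = atan2(0.199823, 0.086455) = 66.604°.
λ₂ = λ₁ + Δλ = 135.304°.
The forward bearing on arrival equals the back-azimuth from the destination plus 180°.
Back-azimuth from P₂ (-28.11°, 135.30°) to P₁ (-75.71°, 68.70°), with Δλ' = λ₁ − λ₂ = -66.60°: atan2( sin Δλ' cos φ₁ , cos φ₂ sin φ₁ − sin φ₂ cos φ₁ cos Δλ' ) = 195.65°.
Final bearing = (195.65° + 180°) mod 360° = 15.65°.

final bearing 15.65°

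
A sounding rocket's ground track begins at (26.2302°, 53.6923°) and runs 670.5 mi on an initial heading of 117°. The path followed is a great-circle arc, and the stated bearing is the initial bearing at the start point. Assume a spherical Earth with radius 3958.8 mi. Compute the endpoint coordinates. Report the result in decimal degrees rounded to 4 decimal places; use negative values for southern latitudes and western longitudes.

latitude 21.5313°, longitude 62.9837°

Central angle δ = d/R = 0.169370 rad.
Converting: φ₁ = 0.457803 rad, θ = 2.042035 rad.
sin φ₂ = sin φ₁ cos δ + cos φ₁ sin δ cos θ = (0.441979)(0.985691) + (0.897026)(0.168561)(-0.453990) = 0.367010
φ₂ = asin(0.367010) = 0.375792 rad = 21.5313°.
Then Δλ = atan2(0.134723, 0.823481) = 0.162166 rad, from sin θ sin δ cos φ₁ over cos δ − sin φ₁ sin φ₂.
Hence λ₂ = 53.6923° + 9.2914° = 62.9837°.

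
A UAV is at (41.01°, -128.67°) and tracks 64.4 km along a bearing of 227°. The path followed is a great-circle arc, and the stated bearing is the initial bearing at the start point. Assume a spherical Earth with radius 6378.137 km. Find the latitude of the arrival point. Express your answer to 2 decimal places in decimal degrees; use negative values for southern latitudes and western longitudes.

The arc subtends δ = 64.4/6378.137 = 0.010097 rad at the centre.
With φ₁ = 41.01° = 0.715760 rad and θ = 227° = 3.961897 rad:
sin φ₂ = sin φ₁ cos δ + cos φ₁ sin δ cos θ = (0.656191)(0.999949) + (0.754595)(0.010097)(-0.681998) = 0.650961
φ₂ = asin(0.650961) = 0.708850 rad = 40.61°.
Δλ = atan2( sin θ sin δ cos φ₁ , cos δ − sin φ₁ sin φ₂ ) = atan2(-0.005572, 0.572794) = -0.009728 rad = -0.56°.
Hence λ₂ = -128.67° + -0.56° = -129.23°.

latitude 40.61°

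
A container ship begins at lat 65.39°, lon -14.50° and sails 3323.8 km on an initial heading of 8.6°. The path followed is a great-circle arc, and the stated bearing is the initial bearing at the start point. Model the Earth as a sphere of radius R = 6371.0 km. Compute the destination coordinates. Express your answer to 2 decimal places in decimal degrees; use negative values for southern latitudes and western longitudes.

The arc subtends δ = 3323.8/6371 = 0.521708 rad at the centre.
Start latitude φ₁ = 1.141271 rad; initial bearing θ = 0.150098 rad.
Destination latitude: φ₂ = arcsin( sin φ₁ cos δ + cos φ₁ sin δ cos θ ) = arcsin(0.993421) = 83.42°.
Then Δλ = atan2(0.031034, -0.036212) = 2.433047 rad, from sin θ sin δ cos φ₁ over cos δ − sin φ₁ sin φ₂.
λ₂ = -14.50° + 139.40° = 124.90°.

latitude 83.42°, longitude 124.90°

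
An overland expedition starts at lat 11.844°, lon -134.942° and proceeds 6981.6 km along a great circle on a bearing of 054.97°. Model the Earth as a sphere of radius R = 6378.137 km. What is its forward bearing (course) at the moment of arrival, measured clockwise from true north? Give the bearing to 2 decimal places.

Central angle δ = d/R = 1.094614 rad.
Start latitude φ₁ = 0.206717 rad; initial bearing θ = 0.959407 rad.
Applying the spherical law of cosines for sides, sin φ₂ = sin φ₁ cos δ + cos φ₁ sin δ cos θ = 0.593370, so φ₂ = 36.397°.
Δλ = atan2( sin θ sin δ cos φ₁ , cos δ − sin φ₁ sin φ₂ ) = atan2(0.712262, 0.336601) = 1.129324 rad = 64.705°.
Hence λ₂ = -134.942° + 64.705° = -70.237°.
The forward bearing on arrival equals the back-azimuth from the destination plus 180°.
Back-azimuth from P₂ (36.40°, -70.24°) to P₁ (11.84°, -134.94°), with Δλ' = λ₁ − λ₂ = -64.71°: atan2( sin Δλ' cos φ₁ , cos φ₂ sin φ₁ − sin φ₂ cos φ₁ cos Δλ' ) = 264.65°.
Final bearing = (264.65° + 180°) mod 360° = 84.65°.

final bearing 84.65°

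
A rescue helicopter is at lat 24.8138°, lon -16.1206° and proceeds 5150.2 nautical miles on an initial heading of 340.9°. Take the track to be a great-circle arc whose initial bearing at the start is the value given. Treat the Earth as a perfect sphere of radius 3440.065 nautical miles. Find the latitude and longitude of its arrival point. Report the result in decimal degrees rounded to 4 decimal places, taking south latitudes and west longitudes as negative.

The arc subtends δ = 5150.2/3440.065 = 1.497123 rad at the centre.
Start latitude φ₁ = 0.433083 rad; initial bearing θ = 5.949827 rad.
sin φ₂ = sin φ₁ cos δ + cos φ₁ sin δ cos θ = (0.419671)(0.073607) + (0.907676)(0.997287)(0.944949) = 0.886272
φ₂ = asin(0.886272) = 1.089233 rad = 62.4084°.
For the longitude increment, Δλ = atan2( sin θ sin δ cos φ₁, cos δ − sin φ₁ sin φ₂ ) = atan2(-0.296202, -0.298335) = -135.2056°.
λ₂ = λ₁ + Δλ = -151.3262°.

latitude 62.4084°, longitude -151.3262°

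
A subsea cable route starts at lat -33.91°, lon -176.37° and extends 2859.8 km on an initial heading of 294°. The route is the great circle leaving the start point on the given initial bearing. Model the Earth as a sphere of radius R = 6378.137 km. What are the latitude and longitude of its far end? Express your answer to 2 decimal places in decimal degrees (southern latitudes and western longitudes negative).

Central angle δ = d/R = 0.448375 rad.
Start latitude φ₁ = -0.591841 rad; initial bearing θ = 5.131268 rad.
Applying the spherical law of cosines for sides, sin φ₂ = sin φ₁ cos δ + cos φ₁ sin δ cos θ = -0.356412, so φ₂ = -20.88°.
For the longitude increment, Δλ = atan2( sin θ sin δ cos φ₁, cos δ − sin φ₁ sin φ₂ ) = atan2(-0.328666, 0.702314) = -25.08°.
λ₂ = -176.37° + -25.08° = -201.45°, normalized to (−180°, 180°] → 158.55°.

latitude -20.88°, longitude 158.55°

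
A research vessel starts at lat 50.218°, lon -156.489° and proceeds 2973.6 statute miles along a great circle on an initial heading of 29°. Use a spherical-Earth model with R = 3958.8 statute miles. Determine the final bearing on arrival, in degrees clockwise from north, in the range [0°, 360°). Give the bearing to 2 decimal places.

δ = 2973.6/3958.8 = 0.751137 rad (43.0370°).
Converting: φ₁ = 0.876469 rad, θ = 0.506145 rad.
sin φ₂ = sin φ₁ cos δ + cos φ₁ sin δ cos θ = (0.768485)(0.730914) + (0.639868)(0.682470)(0.874620) = 0.943634
φ₂ = asin(0.943634) = 1.233444 rad = 70.671°.
For the longitude increment, Δλ = atan2( sin θ sin δ cos φ₁, cos δ − sin φ₁ sin φ₂ ) = atan2(0.211712, 0.005745) = 88.446°.
Hence λ₂ = -156.489° + 88.446° = -68.043°.
The forward bearing on arrival equals the back-azimuth from the destination plus 180°.
Back-azimuth from P₂ (70.67°, -68.04°) to P₁ (50.22°, -156.49°), with Δλ' = λ₁ − λ₂ = -88.45°: atan2( sin Δλ' cos φ₁ , cos φ₂ sin φ₁ − sin φ₂ cos φ₁ cos Δλ' ) = 290.41°.
Final bearing = (290.41° + 180°) mod 360° = 110.41°.

final bearing 110.41°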